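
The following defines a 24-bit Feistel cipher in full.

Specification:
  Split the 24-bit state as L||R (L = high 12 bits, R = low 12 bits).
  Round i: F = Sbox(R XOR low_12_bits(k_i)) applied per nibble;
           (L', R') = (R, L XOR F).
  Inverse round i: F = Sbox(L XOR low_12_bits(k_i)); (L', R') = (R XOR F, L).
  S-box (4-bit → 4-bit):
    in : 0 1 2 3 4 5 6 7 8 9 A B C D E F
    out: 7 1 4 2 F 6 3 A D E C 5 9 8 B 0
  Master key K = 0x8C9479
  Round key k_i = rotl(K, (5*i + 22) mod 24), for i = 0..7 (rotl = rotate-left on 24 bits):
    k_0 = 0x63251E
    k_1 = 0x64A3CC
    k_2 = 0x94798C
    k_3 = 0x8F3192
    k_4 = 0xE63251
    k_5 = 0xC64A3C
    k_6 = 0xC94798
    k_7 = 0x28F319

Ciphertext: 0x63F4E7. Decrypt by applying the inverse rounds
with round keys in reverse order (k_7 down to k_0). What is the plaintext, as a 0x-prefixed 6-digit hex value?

s_0 = ciphertext = 0x63F4E7
s_1 = InvRound(s_0, k_7) = 0x2A463F
s_2 = InvRound(s_1, k_6) = 0x0162A4
s_3 = InvRound(s_2, k_5) = 0xEE8016
s_4 = InvRound(s_3, k_4) = 0x948EE8
s_5 = InvRound(s_4, k_3) = 0x364948
s_6 = InvRound(s_5, k_2) = 0x5F5364
s_7 = InvRound(s_6, k_1) = 0x04A5F5
s_8 = InvRound(s_7, k_0) = 0x39A04A

0x39A04A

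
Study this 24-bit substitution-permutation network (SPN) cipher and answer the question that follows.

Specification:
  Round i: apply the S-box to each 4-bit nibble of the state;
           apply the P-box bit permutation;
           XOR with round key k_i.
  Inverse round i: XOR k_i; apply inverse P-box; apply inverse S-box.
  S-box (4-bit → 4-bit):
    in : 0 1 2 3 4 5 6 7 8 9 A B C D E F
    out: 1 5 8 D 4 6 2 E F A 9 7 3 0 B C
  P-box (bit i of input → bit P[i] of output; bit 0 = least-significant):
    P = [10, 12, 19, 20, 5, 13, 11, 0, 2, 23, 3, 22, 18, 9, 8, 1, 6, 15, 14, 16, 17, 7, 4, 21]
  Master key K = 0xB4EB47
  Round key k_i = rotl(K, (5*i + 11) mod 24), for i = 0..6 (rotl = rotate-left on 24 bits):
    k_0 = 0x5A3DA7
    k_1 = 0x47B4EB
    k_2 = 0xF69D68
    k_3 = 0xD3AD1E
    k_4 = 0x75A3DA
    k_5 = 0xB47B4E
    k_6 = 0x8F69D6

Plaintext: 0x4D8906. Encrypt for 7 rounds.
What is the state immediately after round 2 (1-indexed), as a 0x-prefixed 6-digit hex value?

s_0 = plaintext = 0x4D8906
s_1 = Round(s_0, k_0) = 0x9E2E95
s_2 = Round(s_1, k_1) = 0xAE042C
s_3 = Round(s_2, k_2) = 0xD10921
s_4 = Round(s_3, k_3) = 0x1FE95F
s_5 = Round(s_4, k_4) = 0xAAC9C8
s_6 = Round(s_5, k_5) = 0x4B4D2E
s_7 = Round(s_6, k_6) = 0x9FBC87

0xAE042C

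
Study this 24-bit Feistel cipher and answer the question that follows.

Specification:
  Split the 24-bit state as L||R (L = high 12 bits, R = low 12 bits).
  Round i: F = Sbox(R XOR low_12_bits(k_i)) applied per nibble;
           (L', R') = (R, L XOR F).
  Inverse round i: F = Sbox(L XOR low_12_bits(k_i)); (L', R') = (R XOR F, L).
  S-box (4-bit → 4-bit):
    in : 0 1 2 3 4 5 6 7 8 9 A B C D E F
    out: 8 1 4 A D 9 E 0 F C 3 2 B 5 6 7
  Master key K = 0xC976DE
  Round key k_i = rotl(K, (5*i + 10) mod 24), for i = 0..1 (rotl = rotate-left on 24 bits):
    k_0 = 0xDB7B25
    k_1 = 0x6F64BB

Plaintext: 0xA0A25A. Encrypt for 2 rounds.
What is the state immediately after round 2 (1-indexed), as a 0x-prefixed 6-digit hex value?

s_0 = plaintext = 0xA0A25A
s_1 = Round(s_0, k_0) = 0x25A60D
s_2 = Round(s_1, k_1) = 0x60D674

0x60D674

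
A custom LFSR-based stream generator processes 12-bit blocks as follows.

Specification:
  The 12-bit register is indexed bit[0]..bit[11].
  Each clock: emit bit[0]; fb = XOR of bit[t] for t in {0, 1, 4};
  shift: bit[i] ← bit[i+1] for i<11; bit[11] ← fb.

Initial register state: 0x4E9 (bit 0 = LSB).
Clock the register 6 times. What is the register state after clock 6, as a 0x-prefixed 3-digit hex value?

0x4D3

reg_0 = 0x4E9
clock 1: out=1, reg = 0xA74
clock 2: out=0, reg = 0xD3A
clock 3: out=0, reg = 0x69D
clock 4: out=1, reg = 0x34E
clock 5: out=0, reg = 0x9A7
clock 6: out=1, reg = 0x4D3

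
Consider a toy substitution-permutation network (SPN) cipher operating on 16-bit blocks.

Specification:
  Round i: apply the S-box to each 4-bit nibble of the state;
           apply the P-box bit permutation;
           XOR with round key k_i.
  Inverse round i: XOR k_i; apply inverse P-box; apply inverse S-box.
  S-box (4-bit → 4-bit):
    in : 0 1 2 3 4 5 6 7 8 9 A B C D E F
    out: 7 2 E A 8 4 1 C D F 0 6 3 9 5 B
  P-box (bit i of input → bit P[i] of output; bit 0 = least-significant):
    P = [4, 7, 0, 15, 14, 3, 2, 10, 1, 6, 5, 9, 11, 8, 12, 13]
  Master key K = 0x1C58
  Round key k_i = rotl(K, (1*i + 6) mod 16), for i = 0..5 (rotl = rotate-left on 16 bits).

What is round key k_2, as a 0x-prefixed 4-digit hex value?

0x581C

K = 0x1C58
k_0 = rotl(K, (1*0+6) mod 16) = rotl(K, 6) = 0x1607
k_1 = rotl(K, (1*1+6) mod 16) = rotl(K, 7) = 0x2C0E
k_2 = rotl(K, (1*2+6) mod 16) = rotl(K, 8) = 0x581C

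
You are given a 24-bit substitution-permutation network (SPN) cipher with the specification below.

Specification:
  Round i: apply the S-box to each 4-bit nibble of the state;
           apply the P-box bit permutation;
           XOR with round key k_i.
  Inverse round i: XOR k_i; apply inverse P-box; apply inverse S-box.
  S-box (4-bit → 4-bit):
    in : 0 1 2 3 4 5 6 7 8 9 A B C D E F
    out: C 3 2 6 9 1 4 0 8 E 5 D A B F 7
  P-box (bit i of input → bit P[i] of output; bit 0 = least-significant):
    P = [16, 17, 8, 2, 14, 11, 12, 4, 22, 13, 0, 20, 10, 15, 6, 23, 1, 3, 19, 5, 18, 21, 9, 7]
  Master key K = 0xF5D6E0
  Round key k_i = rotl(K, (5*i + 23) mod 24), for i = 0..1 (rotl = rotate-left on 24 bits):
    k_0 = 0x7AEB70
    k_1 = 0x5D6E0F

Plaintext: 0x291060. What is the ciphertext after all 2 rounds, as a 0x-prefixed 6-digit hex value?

0x0A0E82

s_0 = plaintext = 0x291060
s_1 = Round(s_0, k_0) = 0x427E5D
s_2 = Round(s_1, k_1) = 0x0A0E82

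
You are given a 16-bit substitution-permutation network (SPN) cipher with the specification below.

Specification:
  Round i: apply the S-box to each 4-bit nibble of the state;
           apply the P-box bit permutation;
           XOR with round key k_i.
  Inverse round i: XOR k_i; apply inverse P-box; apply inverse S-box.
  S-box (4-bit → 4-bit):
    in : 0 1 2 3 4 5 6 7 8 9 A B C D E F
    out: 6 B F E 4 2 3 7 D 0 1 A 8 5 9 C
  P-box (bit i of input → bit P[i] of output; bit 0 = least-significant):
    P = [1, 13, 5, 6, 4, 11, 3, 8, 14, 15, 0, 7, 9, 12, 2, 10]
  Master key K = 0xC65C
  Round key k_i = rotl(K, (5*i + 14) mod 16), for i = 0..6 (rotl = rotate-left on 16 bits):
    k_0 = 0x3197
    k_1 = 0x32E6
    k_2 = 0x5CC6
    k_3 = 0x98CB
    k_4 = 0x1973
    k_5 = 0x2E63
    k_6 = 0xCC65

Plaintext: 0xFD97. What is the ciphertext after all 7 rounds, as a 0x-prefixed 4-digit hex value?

s_0 = plaintext = 0xFD97
s_1 = Round(s_0, k_0) = 0x55B0
s_2 = Round(s_1, k_1) = 0x8BC6
s_3 = Round(s_2, k_2) = 0xFB40
s_4 = Round(s_3, k_3) = 0x3C67
s_5 = Round(s_4, k_4) = 0x25C5
s_6 = Round(s_5, k_5) = 0x9967
s_7 = Round(s_6, k_6) = 0xE457

0xE457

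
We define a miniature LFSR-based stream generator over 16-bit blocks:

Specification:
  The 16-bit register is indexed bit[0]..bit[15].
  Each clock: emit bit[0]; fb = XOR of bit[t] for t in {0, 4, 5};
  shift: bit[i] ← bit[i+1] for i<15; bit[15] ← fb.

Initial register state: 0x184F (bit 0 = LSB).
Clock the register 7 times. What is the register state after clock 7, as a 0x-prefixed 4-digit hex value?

reg_0 = 0x184F
clock 1: out=1, reg = 0x8C27
clock 2: out=1, reg = 0x4613
clock 3: out=1, reg = 0x2309
clock 4: out=1, reg = 0x9184
clock 5: out=0, reg = 0x48C2
clock 6: out=0, reg = 0x2461
clock 7: out=1, reg = 0x1230

0x1230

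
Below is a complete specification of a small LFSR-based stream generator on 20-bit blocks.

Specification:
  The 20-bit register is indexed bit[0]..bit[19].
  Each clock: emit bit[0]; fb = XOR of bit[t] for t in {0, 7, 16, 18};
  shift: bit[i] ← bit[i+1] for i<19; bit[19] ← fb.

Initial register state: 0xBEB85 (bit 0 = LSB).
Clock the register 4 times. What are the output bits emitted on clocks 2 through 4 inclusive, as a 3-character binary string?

010

reg_0 = 0xBEB85
clock 1: out=1, reg = 0xDF5C2
clock 2: out=0, reg = 0xEFAE1
clock 3: out=1, reg = 0xF7D70
clock 4: out=0, reg = 0x7BEB8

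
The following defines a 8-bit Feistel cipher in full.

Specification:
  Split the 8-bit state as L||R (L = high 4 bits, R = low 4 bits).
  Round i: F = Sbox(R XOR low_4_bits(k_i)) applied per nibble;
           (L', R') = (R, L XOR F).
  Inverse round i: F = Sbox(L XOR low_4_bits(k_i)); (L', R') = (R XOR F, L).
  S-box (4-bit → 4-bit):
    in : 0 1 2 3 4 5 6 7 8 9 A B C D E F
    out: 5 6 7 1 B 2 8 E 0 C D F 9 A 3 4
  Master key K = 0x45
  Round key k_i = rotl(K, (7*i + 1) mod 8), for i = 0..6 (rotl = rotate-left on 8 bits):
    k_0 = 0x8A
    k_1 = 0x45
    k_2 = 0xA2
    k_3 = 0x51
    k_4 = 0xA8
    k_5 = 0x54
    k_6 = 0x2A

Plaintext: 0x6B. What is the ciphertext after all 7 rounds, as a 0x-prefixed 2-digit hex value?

0x34

s_0 = plaintext = 0x6B
s_1 = Round(s_0, k_0) = 0xB0
s_2 = Round(s_1, k_1) = 0x09
s_3 = Round(s_2, k_2) = 0x9F
s_4 = Round(s_3, k_3) = 0xFA
s_5 = Round(s_4, k_4) = 0xA8
s_6 = Round(s_5, k_5) = 0x83
s_7 = Round(s_6, k_6) = 0x34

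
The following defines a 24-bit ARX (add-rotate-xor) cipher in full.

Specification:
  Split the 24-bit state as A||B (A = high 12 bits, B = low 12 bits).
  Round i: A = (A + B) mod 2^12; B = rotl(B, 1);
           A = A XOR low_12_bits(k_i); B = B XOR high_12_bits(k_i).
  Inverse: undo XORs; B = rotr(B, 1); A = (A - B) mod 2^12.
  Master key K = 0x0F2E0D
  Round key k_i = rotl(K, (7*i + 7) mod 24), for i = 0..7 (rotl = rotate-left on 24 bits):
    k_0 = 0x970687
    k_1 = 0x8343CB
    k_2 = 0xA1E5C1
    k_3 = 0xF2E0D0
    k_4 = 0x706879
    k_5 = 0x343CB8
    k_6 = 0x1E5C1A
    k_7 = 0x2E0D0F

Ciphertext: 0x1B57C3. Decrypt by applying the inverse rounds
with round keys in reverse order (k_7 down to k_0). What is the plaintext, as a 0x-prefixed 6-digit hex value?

0xB38867

s_0 = ciphertext = 0x1B57C3
s_1 = InvRound(s_0, k_7) = 0x229A91
s_2 = InvRound(s_1, k_6) = 0x8795BA
s_3 = InvRound(s_2, k_5) = 0x945B7C
s_4 = InvRound(s_3, k_4) = 0xAFF63D
s_5 = InvRound(s_4, k_3) = 0xDA6C89
s_6 = InvRound(s_5, k_2) = 0xD1CB4B
s_7 = InvRound(s_6, k_1) = 0x5189BF
s_8 = InvRound(s_7, k_0) = 0xB38867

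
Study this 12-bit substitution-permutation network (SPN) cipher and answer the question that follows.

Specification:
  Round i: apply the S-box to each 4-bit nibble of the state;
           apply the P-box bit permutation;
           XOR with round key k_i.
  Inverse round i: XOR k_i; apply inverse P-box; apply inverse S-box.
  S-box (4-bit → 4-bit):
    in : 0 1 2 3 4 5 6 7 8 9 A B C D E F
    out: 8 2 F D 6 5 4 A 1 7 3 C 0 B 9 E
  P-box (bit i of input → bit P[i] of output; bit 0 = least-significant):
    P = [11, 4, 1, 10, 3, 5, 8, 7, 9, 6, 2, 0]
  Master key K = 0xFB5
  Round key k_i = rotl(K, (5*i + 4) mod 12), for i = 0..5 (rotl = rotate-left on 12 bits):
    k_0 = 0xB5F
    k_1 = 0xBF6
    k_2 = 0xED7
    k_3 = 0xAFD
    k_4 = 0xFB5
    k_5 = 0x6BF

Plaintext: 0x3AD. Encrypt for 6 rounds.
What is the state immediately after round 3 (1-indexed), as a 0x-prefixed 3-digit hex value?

s_0 = plaintext = 0x3AD
s_1 = Round(s_0, k_0) = 0x562
s_2 = Round(s_1, k_1) = 0x4E0
s_3 = Round(s_2, k_2) = 0xA1B
s_4 = Round(s_3, k_3) = 0xC9F
s_5 = Round(s_4, k_4) = 0xA8F
s_6 = Round(s_5, k_5) = 0x0E5

0xA1B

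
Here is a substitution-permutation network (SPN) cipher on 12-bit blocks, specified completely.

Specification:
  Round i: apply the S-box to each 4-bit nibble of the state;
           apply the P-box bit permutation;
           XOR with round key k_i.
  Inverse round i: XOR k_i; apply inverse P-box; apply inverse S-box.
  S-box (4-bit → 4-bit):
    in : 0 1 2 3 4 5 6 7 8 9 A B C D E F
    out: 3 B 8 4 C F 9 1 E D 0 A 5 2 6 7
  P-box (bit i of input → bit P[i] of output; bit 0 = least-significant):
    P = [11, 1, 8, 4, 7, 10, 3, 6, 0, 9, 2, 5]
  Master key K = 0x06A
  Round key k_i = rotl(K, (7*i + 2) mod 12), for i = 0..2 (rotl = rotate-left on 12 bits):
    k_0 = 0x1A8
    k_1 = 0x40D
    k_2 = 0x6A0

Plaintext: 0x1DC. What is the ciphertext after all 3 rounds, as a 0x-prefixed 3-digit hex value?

s_0 = plaintext = 0x1DC
s_1 = Round(s_0, k_0) = 0xE89
s_2 = Round(s_1, k_1) = 0xB51
s_3 = Round(s_2, k_2) = 0x85A

0x85A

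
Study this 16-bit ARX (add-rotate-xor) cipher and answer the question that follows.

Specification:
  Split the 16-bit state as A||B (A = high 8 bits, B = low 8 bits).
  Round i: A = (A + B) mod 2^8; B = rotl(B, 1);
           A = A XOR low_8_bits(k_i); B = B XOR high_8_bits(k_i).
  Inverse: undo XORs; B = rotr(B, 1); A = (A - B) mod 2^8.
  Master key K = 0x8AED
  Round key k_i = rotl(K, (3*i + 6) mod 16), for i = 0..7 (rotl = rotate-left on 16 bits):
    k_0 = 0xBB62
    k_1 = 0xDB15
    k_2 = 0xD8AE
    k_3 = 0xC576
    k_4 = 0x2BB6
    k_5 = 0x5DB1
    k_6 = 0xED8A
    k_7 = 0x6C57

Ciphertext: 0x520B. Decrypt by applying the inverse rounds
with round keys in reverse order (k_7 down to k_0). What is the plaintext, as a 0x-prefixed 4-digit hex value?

s_0 = ciphertext = 0x520B
s_1 = InvRound(s_0, k_7) = 0x52B3
s_2 = InvRound(s_1, k_6) = 0xA92F
s_3 = InvRound(s_2, k_5) = 0xDF39
s_4 = InvRound(s_3, k_4) = 0x6009
s_5 = InvRound(s_4, k_3) = 0xB066
s_6 = InvRound(s_5, k_2) = 0xBF5F
s_7 = InvRound(s_6, k_1) = 0x6842
s_8 = InvRound(s_7, k_0) = 0x0EFC

0x0EFC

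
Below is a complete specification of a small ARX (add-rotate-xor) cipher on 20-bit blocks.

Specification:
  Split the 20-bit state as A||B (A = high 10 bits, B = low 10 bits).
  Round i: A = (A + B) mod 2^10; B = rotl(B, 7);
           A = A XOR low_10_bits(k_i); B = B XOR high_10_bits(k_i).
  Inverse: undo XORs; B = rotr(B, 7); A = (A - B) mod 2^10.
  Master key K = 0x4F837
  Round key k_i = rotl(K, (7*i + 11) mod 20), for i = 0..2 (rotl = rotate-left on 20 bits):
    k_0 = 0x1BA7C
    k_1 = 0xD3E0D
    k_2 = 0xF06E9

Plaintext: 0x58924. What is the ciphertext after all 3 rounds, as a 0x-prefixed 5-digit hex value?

0x69881

s_0 = plaintext = 0x58924
s_1 = Round(s_0, k_0) = 0x3EA4A
s_2 = Round(s_1, k_1) = 0x52606
s_3 = Round(s_2, k_2) = 0x69881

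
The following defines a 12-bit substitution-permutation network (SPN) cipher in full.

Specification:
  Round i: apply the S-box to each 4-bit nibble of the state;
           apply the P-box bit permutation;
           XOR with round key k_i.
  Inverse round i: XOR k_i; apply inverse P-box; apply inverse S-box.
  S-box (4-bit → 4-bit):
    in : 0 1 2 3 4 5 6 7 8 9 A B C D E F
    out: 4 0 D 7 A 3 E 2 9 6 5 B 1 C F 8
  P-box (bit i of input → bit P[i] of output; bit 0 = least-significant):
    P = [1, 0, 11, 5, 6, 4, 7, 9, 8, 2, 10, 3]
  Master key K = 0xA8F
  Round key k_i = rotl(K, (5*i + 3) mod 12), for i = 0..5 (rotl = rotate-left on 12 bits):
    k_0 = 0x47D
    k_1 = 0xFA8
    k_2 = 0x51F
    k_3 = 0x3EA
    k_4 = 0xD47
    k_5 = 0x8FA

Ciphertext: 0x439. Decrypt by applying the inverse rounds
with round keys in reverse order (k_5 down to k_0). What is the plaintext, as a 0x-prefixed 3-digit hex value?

0xB6F

s_0 = ciphertext = 0x439
s_1 = InvRound(s_0, k_5) = 0x0A3
s_2 = InvRound(s_1, k_4) = 0x3AD
s_3 = InvRound(s_2, k_3) = 0x7C5
s_4 = InvRound(s_3, k_2) = 0xFEC
s_5 = InvRound(s_4, k_1) = 0x7C1
s_6 = InvRound(s_5, k_0) = 0xB6F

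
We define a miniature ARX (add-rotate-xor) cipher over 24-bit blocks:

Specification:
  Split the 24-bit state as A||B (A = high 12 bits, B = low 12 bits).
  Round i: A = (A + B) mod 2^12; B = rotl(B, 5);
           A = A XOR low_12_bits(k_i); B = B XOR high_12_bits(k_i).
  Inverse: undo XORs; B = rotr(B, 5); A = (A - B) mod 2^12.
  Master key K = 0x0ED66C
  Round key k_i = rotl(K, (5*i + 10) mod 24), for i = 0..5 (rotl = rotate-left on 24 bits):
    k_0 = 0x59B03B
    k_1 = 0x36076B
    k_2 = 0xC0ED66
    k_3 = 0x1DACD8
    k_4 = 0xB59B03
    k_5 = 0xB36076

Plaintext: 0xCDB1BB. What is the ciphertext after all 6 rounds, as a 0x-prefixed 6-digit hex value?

0xA52DC6

s_0 = plaintext = 0xCDB1BB
s_1 = Round(s_0, k_0) = 0xEAD2F8
s_2 = Round(s_1, k_1) = 0x6CEC65
s_3 = Round(s_2, k_2) = 0xE550B6
s_4 = Round(s_3, k_3) = 0x3D371B
s_5 = Round(s_4, k_4) = 0x1ED837
s_6 = Round(s_5, k_5) = 0xA52DC6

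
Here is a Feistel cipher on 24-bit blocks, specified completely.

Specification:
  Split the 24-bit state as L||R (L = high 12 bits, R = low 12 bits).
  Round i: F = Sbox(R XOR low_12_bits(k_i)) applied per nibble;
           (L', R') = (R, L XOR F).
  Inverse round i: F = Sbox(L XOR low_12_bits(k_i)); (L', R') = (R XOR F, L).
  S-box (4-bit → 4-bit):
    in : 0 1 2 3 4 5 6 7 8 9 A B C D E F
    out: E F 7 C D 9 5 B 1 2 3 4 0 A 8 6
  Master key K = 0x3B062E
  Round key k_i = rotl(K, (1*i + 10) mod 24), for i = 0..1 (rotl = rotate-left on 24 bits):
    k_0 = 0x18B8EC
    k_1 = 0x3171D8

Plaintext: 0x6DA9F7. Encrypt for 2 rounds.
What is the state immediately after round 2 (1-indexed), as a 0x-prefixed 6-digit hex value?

s_0 = plaintext = 0x6DA9F7
s_1 = Round(s_0, k_0) = 0x9F792E
s_2 = Round(s_1, k_1) = 0x92E892

0x92E892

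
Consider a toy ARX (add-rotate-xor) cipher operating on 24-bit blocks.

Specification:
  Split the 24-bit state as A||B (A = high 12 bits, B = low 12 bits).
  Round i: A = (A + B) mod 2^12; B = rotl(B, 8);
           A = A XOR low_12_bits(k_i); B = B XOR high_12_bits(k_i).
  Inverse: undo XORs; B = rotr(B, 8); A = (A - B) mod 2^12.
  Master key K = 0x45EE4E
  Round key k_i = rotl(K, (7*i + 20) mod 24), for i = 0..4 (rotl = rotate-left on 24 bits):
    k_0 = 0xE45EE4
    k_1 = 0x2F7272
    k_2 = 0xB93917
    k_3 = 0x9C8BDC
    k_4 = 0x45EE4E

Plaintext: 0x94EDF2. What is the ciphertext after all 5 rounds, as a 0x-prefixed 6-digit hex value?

0x544DC7

s_0 = plaintext = 0x94EDF2
s_1 = Round(s_0, k_0) = 0x9A4C9A
s_2 = Round(s_1, k_1) = 0x44C83E
s_3 = Round(s_2, k_2) = 0x59D510
s_4 = Round(s_3, k_3) = 0x171999
s_5 = Round(s_4, k_4) = 0x544DC7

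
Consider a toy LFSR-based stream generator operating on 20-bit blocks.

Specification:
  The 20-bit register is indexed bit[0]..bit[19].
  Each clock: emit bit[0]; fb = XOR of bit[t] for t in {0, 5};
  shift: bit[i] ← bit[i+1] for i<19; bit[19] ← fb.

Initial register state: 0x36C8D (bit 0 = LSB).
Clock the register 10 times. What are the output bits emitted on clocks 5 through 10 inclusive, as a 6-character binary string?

reg_0 = 0x36C8D
clock 1: out=1, reg = 0x9B646
clock 2: out=0, reg = 0x4DB23
clock 3: out=1, reg = 0x26D91
clock 4: out=1, reg = 0x936C8
clock 5: out=0, reg = 0x49B64
clock 6: out=0, reg = 0xA4DB2
clock 7: out=0, reg = 0xD26D9
clock 8: out=1, reg = 0xE936C
clock 9: out=0, reg = 0xF49B6
clock 10: out=0, reg = 0xFA4DB

000100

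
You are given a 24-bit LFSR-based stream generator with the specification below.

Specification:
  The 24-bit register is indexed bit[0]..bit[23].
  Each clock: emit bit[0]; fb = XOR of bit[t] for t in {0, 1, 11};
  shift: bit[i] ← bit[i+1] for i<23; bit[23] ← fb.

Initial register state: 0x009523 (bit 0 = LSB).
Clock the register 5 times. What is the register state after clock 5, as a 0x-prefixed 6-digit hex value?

0x0004A9

reg_0 = 0x009523
clock 1: out=1, reg = 0x004A91
clock 2: out=1, reg = 0x002548
clock 3: out=0, reg = 0x0012A4
clock 4: out=0, reg = 0x000952
clock 5: out=0, reg = 0x0004A9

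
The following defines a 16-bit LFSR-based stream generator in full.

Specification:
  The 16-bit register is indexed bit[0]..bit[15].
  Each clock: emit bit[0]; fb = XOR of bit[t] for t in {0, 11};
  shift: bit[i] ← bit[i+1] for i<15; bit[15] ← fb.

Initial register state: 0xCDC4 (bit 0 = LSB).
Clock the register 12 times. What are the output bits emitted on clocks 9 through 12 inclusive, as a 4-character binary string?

1011

reg_0 = 0xCDC4
clock 1: out=0, reg = 0xE6E2
clock 2: out=0, reg = 0x7371
clock 3: out=1, reg = 0xB9B8
clock 4: out=0, reg = 0xDCDC
clock 5: out=0, reg = 0xEE6E
clock 6: out=0, reg = 0xF737
clock 7: out=1, reg = 0xFB9B
clock 8: out=1, reg = 0x7DCD
clock 9: out=1, reg = 0x3EE6
clock 10: out=0, reg = 0x9F73
clock 11: out=1, reg = 0x4FB9
clock 12: out=1, reg = 0x27DC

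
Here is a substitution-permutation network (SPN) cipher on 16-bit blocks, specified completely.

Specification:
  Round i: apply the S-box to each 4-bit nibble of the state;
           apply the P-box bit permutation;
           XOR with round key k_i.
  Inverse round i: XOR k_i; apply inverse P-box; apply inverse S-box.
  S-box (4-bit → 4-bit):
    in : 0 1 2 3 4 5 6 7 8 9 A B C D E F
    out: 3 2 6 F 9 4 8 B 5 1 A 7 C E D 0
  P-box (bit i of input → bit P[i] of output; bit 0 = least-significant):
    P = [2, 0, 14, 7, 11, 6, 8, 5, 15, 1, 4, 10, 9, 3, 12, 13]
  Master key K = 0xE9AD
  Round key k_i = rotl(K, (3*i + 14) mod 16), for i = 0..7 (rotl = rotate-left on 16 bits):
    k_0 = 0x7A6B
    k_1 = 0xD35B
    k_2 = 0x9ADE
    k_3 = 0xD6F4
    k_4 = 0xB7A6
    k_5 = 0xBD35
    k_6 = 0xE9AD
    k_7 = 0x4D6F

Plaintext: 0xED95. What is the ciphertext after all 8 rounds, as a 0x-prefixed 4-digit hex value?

s_0 = plaintext = 0xED95
s_1 = Round(s_0, k_0) = 0x0479
s_2 = Round(s_1, k_1) = 0x5D37
s_3 = Round(s_2, k_2) = 0x8729
s_4 = Round(s_3, k_3) = 0x41B2
s_5 = Round(s_4, k_4) = 0xDCE5
s_6 = Round(s_5, k_5) = 0xC00D
s_7 = Round(s_6, k_6) = 0x116E
s_8 = Round(s_7, k_7) = 0x0DC1

0x0DC1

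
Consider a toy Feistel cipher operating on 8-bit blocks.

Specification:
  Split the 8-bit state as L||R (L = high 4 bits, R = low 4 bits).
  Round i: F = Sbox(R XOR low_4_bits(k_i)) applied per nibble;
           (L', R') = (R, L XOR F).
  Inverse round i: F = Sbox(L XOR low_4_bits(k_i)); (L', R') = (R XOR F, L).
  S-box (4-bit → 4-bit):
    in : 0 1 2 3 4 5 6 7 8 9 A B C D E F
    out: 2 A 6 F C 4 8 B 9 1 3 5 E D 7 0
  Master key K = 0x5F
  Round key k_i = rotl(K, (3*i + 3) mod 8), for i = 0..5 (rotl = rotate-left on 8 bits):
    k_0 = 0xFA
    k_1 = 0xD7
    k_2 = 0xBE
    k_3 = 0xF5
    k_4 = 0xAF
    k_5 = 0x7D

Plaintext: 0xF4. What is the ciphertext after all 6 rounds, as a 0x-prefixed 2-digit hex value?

s_0 = plaintext = 0xF4
s_1 = Round(s_0, k_0) = 0x48
s_2 = Round(s_1, k_1) = 0x84
s_3 = Round(s_2, k_2) = 0x4B
s_4 = Round(s_3, k_3) = 0xB3
s_5 = Round(s_4, k_4) = 0x35
s_6 = Round(s_5, k_5) = 0x5A

0x5A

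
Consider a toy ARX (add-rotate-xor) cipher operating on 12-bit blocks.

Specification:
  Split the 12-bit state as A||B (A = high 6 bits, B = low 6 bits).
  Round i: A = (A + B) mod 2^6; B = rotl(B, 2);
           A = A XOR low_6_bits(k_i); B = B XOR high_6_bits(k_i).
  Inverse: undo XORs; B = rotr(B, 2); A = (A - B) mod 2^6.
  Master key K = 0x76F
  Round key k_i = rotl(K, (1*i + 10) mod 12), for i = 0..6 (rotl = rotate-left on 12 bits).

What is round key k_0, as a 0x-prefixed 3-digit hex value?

K = 0x76F
k_0 = rotl(K, (1*0+10) mod 12) = rotl(K, 10) = 0xDDB

0xDDB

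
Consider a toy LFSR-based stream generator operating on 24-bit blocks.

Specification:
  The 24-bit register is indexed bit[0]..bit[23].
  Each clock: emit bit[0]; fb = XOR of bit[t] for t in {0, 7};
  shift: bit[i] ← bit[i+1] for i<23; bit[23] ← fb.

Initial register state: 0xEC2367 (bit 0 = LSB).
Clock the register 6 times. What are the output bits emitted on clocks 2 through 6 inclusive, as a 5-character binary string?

reg_0 = 0xEC2367
clock 1: out=1, reg = 0xF611B3
clock 2: out=1, reg = 0x7B08D9
clock 3: out=1, reg = 0x3D846C
clock 4: out=0, reg = 0x1EC236
clock 5: out=0, reg = 0x0F611B
clock 6: out=1, reg = 0x87B08D

11001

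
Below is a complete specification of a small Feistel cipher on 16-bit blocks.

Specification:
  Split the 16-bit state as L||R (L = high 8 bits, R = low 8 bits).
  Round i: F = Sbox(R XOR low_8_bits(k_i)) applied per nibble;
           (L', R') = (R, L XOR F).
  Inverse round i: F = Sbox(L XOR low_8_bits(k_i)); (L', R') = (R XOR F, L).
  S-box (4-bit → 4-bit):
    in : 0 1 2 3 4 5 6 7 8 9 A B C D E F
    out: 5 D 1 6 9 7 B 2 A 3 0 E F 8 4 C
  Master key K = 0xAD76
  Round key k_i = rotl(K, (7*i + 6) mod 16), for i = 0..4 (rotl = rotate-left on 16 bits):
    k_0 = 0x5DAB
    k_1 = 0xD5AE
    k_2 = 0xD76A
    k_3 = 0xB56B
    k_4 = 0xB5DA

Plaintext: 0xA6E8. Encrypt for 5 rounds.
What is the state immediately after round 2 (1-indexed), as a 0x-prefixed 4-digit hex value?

0x30DC

s_0 = plaintext = 0xA6E8
s_1 = Round(s_0, k_0) = 0xE830
s_2 = Round(s_1, k_1) = 0x30DC
s_3 = Round(s_2, k_2) = 0xDCDB
s_4 = Round(s_3, k_3) = 0xDB39
s_5 = Round(s_4, k_4) = 0x399D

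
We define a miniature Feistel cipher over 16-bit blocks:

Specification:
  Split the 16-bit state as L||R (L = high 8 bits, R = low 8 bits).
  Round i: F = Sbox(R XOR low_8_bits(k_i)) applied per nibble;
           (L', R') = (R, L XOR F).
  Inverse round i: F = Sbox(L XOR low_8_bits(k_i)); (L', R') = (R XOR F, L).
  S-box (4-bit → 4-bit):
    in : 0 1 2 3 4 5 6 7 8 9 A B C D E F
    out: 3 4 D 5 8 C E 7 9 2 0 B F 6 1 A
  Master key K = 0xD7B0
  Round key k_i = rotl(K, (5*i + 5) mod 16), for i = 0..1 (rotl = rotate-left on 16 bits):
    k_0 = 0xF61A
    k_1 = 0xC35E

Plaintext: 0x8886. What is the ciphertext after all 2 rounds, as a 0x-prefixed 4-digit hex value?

0xA724

s_0 = plaintext = 0x8886
s_1 = Round(s_0, k_0) = 0x86A7
s_2 = Round(s_1, k_1) = 0xA724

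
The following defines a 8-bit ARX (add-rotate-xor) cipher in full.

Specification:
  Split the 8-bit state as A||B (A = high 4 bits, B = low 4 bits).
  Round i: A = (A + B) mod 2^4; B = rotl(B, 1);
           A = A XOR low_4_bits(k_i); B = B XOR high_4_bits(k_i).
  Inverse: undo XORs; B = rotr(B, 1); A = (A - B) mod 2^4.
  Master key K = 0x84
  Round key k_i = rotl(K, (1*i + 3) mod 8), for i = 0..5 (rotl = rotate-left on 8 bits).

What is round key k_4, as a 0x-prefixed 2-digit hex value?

0x42

K = 0x84
k_0 = rotl(K, (1*0+3) mod 8) = rotl(K, 3) = 0x24
k_1 = rotl(K, (1*1+3) mod 8) = rotl(K, 4) = 0x48
k_2 = rotl(K, (1*2+3) mod 8) = rotl(K, 5) = 0x90
k_3 = rotl(K, (1*3+3) mod 8) = rotl(K, 6) = 0x21
k_4 = rotl(K, (1*4+3) mod 8) = rotl(K, 7) = 0x42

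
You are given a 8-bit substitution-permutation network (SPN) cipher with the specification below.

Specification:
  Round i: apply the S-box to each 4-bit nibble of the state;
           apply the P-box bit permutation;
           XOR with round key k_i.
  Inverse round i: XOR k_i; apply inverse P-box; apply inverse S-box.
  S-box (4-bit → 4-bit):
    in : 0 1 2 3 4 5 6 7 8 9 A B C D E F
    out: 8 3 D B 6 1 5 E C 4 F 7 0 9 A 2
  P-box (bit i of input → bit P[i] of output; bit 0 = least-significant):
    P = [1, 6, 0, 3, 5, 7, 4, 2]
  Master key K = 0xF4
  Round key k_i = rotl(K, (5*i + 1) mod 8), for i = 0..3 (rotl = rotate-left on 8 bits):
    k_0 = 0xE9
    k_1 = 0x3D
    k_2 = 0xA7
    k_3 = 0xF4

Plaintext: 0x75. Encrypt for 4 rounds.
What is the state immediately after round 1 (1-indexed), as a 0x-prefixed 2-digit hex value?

0x7F

s_0 = plaintext = 0x75
s_1 = Round(s_0, k_0) = 0x7F
s_2 = Round(s_1, k_1) = 0xE9
s_3 = Round(s_2, k_2) = 0x22
s_4 = Round(s_3, k_3) = 0xCB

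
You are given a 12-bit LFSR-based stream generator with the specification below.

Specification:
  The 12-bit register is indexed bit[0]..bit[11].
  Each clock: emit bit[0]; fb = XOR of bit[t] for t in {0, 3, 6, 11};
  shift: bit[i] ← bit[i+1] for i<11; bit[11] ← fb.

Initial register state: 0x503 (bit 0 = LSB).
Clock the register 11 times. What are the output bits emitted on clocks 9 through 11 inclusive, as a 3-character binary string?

101

reg_0 = 0x503
clock 1: out=1, reg = 0xA81
clock 2: out=1, reg = 0x540
clock 3: out=0, reg = 0xAA0
clock 4: out=0, reg = 0xD50
clock 5: out=0, reg = 0x6A8
clock 6: out=0, reg = 0xB54
clock 7: out=0, reg = 0x5AA
clock 8: out=0, reg = 0xAD5
clock 9: out=1, reg = 0xD6A
clock 10: out=0, reg = 0xEB5
clock 11: out=1, reg = 0x75A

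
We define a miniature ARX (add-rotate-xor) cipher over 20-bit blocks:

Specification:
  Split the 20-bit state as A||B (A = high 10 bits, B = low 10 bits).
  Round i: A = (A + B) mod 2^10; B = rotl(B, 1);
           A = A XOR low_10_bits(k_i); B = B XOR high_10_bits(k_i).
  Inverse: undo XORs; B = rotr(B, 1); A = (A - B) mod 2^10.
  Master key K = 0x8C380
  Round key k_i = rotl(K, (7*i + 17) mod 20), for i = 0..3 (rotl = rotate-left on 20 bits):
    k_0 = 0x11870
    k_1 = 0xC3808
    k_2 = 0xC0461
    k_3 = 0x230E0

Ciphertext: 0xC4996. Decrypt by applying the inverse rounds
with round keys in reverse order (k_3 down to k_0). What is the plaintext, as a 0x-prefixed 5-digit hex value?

0xC4491

s_0 = ciphertext = 0xC4996
s_1 = InvRound(s_0, k_3) = 0xD948D
s_2 = InvRound(s_1, k_2) = 0x4F9C6
s_3 = InvRound(s_2, k_1) = 0xF4964
s_4 = InvRound(s_3, k_0) = 0xC4491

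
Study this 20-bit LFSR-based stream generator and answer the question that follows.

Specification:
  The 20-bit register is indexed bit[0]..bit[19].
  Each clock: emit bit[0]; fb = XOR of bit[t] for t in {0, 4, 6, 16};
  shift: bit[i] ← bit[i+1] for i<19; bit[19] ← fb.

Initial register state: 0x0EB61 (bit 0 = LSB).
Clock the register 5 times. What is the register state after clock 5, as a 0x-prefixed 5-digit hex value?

0xD075B

reg_0 = 0x0EB61
clock 1: out=1, reg = 0x075B0
clock 2: out=0, reg = 0x83AD8
clock 3: out=0, reg = 0x41D6C
clock 4: out=0, reg = 0xA0EB6
clock 5: out=0, reg = 0xD075B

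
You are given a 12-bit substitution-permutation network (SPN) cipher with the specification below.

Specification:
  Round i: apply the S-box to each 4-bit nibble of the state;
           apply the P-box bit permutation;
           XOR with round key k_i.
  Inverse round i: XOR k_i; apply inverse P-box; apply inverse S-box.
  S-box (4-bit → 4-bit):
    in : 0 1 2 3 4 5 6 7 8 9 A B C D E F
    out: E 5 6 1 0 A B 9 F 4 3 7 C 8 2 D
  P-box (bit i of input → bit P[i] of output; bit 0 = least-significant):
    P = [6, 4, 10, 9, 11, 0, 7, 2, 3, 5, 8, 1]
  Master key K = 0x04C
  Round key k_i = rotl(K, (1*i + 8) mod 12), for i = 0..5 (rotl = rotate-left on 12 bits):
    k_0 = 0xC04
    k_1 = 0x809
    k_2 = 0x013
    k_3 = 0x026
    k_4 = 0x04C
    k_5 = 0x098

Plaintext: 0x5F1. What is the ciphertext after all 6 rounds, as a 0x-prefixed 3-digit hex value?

s_0 = plaintext = 0x5F1
s_1 = Round(s_0, k_0) = 0x0E2
s_2 = Round(s_1, k_1) = 0xD3A
s_3 = Round(s_2, k_2) = 0x841
s_4 = Round(s_3, k_3) = 0x54C
s_5 = Round(s_4, k_4) = 0x66E
s_6 = Round(s_5, k_5) = 0x8A7

0x8A7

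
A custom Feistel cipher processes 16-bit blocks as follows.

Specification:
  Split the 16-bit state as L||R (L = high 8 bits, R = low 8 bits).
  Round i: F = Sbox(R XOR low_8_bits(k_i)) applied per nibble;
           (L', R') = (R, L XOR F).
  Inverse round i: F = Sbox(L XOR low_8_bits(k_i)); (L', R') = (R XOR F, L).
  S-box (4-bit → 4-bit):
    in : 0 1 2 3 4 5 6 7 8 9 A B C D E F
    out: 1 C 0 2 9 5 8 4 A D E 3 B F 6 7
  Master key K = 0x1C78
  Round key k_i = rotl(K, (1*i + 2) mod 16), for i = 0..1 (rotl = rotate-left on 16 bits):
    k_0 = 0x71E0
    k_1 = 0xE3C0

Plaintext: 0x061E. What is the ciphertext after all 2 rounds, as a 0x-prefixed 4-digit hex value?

0x702F

s_0 = plaintext = 0x061E
s_1 = Round(s_0, k_0) = 0x1E70
s_2 = Round(s_1, k_1) = 0x702F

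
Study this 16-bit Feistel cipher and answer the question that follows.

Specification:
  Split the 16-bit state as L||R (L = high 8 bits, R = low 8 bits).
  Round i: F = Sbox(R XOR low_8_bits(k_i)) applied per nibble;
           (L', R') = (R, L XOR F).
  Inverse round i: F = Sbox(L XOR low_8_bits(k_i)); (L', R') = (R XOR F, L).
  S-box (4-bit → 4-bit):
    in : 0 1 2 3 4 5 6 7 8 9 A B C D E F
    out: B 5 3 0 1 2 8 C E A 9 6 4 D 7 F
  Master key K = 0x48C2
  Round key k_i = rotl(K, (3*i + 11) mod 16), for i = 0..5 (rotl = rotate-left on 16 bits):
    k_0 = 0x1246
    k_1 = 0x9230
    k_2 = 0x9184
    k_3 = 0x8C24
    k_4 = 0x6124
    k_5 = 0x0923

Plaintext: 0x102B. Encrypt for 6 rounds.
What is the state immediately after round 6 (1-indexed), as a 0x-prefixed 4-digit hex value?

s_0 = plaintext = 0x102B
s_1 = Round(s_0, k_0) = 0x2B9D
s_2 = Round(s_1, k_1) = 0x9DB6
s_3 = Round(s_2, k_2) = 0xB69E
s_4 = Round(s_3, k_3) = 0x9EDF
s_5 = Round(s_4, k_4) = 0xDF68
s_6 = Round(s_5, k_5) = 0x68C9

0x68C9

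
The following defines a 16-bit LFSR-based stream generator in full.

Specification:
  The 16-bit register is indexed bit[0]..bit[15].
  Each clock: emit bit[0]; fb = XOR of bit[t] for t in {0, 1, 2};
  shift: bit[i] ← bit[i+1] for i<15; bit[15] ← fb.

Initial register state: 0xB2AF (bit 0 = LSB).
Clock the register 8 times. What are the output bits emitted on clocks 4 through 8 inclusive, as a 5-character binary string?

reg_0 = 0xB2AF
clock 1: out=1, reg = 0xD957
clock 2: out=1, reg = 0xECAB
clock 3: out=1, reg = 0x7655
clock 4: out=1, reg = 0x3B2A
clock 5: out=0, reg = 0x9D95
clock 6: out=1, reg = 0x4ECA
clock 7: out=0, reg = 0xA765
clock 8: out=1, reg = 0x53B2

10101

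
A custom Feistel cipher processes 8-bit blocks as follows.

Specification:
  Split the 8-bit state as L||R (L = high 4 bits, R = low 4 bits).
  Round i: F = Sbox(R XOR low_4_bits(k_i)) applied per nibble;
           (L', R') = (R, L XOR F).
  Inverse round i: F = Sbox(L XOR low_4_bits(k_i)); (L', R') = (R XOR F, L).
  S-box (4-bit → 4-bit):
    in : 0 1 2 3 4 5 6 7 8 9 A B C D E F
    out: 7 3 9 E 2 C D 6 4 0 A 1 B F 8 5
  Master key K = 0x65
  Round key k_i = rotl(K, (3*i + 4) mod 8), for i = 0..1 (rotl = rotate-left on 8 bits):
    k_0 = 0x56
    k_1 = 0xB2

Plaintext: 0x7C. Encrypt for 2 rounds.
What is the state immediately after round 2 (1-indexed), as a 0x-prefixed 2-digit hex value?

s_0 = plaintext = 0x7C
s_1 = Round(s_0, k_0) = 0xCD
s_2 = Round(s_1, k_1) = 0xD9

0xD9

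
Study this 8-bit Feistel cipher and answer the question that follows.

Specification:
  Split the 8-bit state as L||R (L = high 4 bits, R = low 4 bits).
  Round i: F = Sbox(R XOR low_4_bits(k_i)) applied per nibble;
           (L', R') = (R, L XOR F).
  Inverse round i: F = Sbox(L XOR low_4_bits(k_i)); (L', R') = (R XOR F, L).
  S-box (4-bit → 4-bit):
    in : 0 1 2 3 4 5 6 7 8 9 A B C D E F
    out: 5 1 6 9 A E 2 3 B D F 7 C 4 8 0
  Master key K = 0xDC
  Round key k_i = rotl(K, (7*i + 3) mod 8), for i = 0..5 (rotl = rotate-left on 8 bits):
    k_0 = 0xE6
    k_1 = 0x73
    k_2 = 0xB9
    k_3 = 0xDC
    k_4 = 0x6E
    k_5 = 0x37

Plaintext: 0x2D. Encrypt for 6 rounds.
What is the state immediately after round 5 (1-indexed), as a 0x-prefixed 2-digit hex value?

0x85

s_0 = plaintext = 0x2D
s_1 = Round(s_0, k_0) = 0xD5
s_2 = Round(s_1, k_1) = 0x5F
s_3 = Round(s_2, k_2) = 0xF7
s_4 = Round(s_3, k_3) = 0x78
s_5 = Round(s_4, k_4) = 0x85
s_6 = Round(s_5, k_5) = 0x5E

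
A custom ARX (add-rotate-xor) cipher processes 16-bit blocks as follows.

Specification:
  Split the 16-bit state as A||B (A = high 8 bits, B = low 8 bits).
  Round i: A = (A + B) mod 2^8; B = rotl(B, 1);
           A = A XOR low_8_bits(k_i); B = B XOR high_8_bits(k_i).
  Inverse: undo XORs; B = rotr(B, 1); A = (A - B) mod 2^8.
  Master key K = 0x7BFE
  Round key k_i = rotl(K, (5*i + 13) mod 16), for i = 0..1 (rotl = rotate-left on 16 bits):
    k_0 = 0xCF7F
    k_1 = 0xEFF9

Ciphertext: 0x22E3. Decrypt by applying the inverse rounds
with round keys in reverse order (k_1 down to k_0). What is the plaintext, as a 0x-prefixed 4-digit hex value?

s_0 = ciphertext = 0x22E3
s_1 = InvRound(s_0, k_1) = 0xD506
s_2 = InvRound(s_1, k_0) = 0xC6E4

0xC6E4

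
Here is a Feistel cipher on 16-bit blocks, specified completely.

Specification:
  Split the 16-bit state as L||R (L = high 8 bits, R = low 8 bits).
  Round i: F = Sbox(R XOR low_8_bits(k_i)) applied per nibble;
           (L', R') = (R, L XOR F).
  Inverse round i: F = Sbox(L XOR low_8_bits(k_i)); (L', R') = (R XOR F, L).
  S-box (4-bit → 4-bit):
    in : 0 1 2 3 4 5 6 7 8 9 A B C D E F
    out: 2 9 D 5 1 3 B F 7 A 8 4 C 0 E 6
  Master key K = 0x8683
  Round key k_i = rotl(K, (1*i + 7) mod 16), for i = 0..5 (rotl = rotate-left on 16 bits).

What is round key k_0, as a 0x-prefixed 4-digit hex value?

K = 0x8683
k_0 = rotl(K, (1*0+7) mod 16) = rotl(K, 7) = 0x41C3

0x41C3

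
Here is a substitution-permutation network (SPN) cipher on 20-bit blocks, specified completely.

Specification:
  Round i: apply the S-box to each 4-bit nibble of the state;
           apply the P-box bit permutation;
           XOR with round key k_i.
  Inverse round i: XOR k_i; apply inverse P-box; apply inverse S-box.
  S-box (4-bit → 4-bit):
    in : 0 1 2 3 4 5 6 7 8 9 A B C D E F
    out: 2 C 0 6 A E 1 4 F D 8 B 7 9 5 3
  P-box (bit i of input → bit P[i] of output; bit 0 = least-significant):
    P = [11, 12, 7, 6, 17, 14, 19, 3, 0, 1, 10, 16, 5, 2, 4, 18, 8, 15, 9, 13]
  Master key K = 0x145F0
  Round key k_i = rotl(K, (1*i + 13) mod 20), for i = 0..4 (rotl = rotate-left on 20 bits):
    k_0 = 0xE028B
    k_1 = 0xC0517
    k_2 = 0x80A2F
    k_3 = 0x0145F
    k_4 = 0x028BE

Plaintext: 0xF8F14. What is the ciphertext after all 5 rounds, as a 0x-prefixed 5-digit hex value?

0x16CCB

s_0 = plaintext = 0xF8F14
s_1 = Round(s_0, k_0) = 0x293F4
s_2 = Round(s_1, k_1) = 0xA5165
s_3 = Round(s_2, k_2) = 0xF3EFB
s_4 = Round(s_3, k_3) = 0x2C90A
s_5 = Round(s_4, k_4) = 0x16CCB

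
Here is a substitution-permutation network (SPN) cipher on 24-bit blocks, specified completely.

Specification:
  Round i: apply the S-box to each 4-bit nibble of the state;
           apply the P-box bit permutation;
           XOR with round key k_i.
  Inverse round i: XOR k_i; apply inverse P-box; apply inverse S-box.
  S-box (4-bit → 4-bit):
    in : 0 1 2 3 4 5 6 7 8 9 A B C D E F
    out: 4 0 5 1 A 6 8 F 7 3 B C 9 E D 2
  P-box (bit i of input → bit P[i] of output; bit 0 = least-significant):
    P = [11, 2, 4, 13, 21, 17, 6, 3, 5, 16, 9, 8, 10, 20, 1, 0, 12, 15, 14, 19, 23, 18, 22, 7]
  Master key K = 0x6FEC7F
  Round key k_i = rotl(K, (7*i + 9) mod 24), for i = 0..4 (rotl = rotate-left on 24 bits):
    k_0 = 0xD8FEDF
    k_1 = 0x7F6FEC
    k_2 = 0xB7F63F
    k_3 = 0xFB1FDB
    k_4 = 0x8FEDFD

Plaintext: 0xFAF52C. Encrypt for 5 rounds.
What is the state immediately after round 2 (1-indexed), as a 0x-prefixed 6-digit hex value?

0x8CAE69

s_0 = plaintext = 0xFAF52C
s_1 = Round(s_0, k_0) = 0xE5449F
s_2 = Round(s_1, k_1) = 0x8CAE69
s_3 = Round(s_2, k_2) = 0x6BE912
s_4 = Round(s_3, k_3) = 0xF25368
s_5 = Round(s_4, k_4) = 0x9BB5C3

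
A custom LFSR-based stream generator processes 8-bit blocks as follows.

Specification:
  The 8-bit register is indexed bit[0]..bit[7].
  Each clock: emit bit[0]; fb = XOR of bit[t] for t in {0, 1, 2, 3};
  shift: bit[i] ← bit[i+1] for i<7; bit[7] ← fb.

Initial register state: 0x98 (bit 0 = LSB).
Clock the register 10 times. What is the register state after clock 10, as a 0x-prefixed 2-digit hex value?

reg_0 = 0x98
clock 1: out=0, reg = 0xCC
clock 2: out=0, reg = 0x66
clock 3: out=0, reg = 0x33
clock 4: out=1, reg = 0x19
clock 5: out=1, reg = 0x0C
clock 6: out=0, reg = 0x06
clock 7: out=0, reg = 0x03
clock 8: out=1, reg = 0x01
clock 9: out=1, reg = 0x80
clock 10: out=0, reg = 0x40

0x40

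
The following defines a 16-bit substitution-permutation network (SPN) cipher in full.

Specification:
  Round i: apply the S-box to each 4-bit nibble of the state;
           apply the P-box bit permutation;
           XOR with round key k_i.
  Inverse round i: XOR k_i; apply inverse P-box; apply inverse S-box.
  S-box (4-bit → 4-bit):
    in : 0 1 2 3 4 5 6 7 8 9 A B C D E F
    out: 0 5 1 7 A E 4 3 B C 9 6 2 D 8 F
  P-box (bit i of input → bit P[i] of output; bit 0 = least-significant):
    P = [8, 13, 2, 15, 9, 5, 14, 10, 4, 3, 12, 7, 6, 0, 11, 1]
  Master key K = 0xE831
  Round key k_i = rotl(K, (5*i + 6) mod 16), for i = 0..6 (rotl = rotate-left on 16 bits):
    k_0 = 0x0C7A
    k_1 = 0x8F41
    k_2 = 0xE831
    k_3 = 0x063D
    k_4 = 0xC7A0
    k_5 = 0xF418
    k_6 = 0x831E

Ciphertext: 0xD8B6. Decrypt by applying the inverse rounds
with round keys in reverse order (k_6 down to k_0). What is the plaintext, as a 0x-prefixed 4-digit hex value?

0x4082

s_0 = ciphertext = 0xD8B6
s_1 = InvRound(s_0, k_6) = 0x6532
s_2 = InvRound(s_1, k_5) = 0xEBCA
s_3 = InvRound(s_2, k_4) = 0xDC4C
s_4 = InvRound(s_3, k_3) = 0x313E
s_5 = InvRound(s_4, k_2) = 0x5B6D
s_6 = InvRound(s_5, k_1) = 0x0B59
s_7 = InvRound(s_6, k_0) = 0x4082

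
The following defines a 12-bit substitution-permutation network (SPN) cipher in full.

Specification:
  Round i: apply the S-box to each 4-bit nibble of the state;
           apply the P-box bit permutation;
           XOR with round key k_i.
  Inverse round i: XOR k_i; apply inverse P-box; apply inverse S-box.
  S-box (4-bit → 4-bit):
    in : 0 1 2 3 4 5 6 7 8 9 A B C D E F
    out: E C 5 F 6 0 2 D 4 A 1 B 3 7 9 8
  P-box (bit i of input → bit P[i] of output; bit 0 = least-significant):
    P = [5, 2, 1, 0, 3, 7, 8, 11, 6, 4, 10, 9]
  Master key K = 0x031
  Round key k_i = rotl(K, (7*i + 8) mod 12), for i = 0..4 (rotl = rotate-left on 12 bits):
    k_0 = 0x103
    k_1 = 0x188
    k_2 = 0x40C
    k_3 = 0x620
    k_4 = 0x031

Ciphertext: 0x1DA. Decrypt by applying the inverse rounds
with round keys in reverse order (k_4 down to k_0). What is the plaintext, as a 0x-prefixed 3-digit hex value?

0xCDF

s_0 = ciphertext = 0x1DA
s_1 = InvRound(s_0, k_4) = 0xAD7
s_2 = InvRound(s_1, k_3) = 0xD93
s_3 = InvRound(s_2, k_2) = 0x630
s_4 = InvRound(s_3, k_1) = 0x0DA
s_5 = InvRound(s_4, k_0) = 0xCDF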